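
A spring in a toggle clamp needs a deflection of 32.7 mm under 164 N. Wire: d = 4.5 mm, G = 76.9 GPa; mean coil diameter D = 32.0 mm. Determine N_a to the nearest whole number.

Required rate k = F/δ = 164/32.7 = 5.0153 N/mm
N_a = Gd⁴/(8D³k) = (76.9×10³ × 4.5⁴)/(8 × 32.0³ × 5.0153)
    = 3.15338e+07 / 1.31473e+06 = 23.99 → 24 coils

24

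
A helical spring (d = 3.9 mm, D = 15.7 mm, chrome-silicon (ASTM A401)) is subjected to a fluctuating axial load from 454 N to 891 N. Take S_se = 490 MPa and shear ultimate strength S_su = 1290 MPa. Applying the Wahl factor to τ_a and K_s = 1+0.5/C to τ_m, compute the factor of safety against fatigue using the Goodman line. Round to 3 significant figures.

1.23

C = D/d = 15.7/3.9 = 4.0256; K_W = (4C−1)/(4C−4)+0.615/C = 1.4007; K_s = 1+0.5/C = 1.1242
F_a = (F_max−F_min)/2 = 218.5 N; F_m = (F_max+F_min)/2 = 672.5 N
τ_a = K_W·8F_aD/(πd³) = 1.4007 × 147.26 = 206.27 MPa
τ_m = K_s·8F_mD/(πd³) = 1.1242 × 453.25 = 509.55 MPa
Goodman: 1/n_f = τ_a/S_se + τ_m/S_su = 206.27/490 + 509.55/1290 = 0.42095 + 0.39500 = 0.81595
n_f = 1/0.81595 = 1.226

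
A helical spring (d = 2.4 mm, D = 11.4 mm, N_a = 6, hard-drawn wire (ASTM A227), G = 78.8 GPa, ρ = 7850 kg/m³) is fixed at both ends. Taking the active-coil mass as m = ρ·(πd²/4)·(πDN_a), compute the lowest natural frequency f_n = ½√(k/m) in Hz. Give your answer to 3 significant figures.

1100 Hz

k = Gd⁴/(8D³N_a) = (78.8×10³)(2.4⁴)/(8·11.4³·6) = 36.763 N/mm = 36763 N/m
Wire length L = πDN_a = π·11.4·6 = 214.88 mm
m = ρ·(πd²/4)·L = 7850 × 4.5239×10⁻⁶ m² × 0.21488 m = 0.0076311 kg
f_n = ½√(k/m) = 0.5·√(36763/0.0076311) = 0.5·√(4.8176e+06) = 1097.4 Hz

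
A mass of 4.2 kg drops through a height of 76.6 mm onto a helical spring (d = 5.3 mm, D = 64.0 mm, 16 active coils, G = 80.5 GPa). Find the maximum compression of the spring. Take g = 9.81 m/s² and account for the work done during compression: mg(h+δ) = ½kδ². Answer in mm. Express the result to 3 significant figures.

83.5 mm

k = Gd⁴/(8D³N_a) = (80.5×10³)(5.3⁴)/(8·64.0³·16) = 1.893 N/mm
W = mg = 4.2 × 9.81 = 41.202 N
½kδ² − Wδ − Wh = 0 → δ = (W + √(W² + 2kWh))/k
δ = (41.202 + √(1697.6 + 11948.9))/1.893 = (41.202 + 116.82)/1.893 = 83.476 mm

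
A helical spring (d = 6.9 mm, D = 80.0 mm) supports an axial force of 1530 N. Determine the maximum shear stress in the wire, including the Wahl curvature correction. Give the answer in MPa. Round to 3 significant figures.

Spring index C = D/d = 80.0/6.9 = 11.5942
K_W = (4C−1)/(4C−4) + 0.615/C = 45.377/42.377 + 0.0530 = 1.1238
τ₀ = 8FD/(πd³) = 8·1530·80.0/(π·6.9³) = 979200/1032 = 948.8 MPa
τ_max = K·τ₀ = 1.1238 × 948.8 = 1066.3 MPa

1070 MPa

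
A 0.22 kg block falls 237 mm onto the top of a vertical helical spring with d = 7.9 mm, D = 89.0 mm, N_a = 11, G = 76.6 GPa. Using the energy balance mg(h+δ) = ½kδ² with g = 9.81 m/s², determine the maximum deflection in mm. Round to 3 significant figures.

k = Gd⁴/(8D³N_a) = (76.6×10³)(7.9⁴)/(8·89.0³·11) = 4.8093 N/mm
W = mg = 0.22 × 9.81 = 2.1582 N
½kδ² − Wδ − Wh = 0 → δ = (W + √(W² + 2kWh))/k
δ = (2.1582 + √(4.6578 + 4919.88))/4.8093 = (2.1582 + 70.175)/4.8093 = 15.04 mm

15.0 mm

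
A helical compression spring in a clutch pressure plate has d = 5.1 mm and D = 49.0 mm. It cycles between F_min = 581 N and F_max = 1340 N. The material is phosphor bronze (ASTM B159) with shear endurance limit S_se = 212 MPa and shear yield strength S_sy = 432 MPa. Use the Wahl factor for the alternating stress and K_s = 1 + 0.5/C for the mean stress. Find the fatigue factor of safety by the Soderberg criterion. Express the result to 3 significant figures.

C = D/d = 49.0/5.1 = 9.6078; K_W = (4C−1)/(4C−4)+0.615/C = 1.1511; K_s = 1+0.5/C = 1.0520
F_a = (F_max−F_min)/2 = 379.5 N; F_m = (F_max+F_min)/2 = 960.5 N
τ_a = K_W·8F_aD/(πd³) = 1.1511 × 356.97 = 410.93 MPa
τ_m = K_s·8F_mD/(πd³) = 1.0520 × 903.49 = 950.51 MPa
Soderberg: 1/n_f = τ_a/S_se + τ_m/S_sy = 410.93/212 + 950.51/432 = 1.93834 + 2.20025 = 4.1386
n_f = 1/4.1386 = 0.2416

0.242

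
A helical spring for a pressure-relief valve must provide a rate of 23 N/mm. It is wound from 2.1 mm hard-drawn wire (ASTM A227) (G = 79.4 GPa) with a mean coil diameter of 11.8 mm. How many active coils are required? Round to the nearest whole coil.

5

N_a = Gd⁴/(8D³k) = (79.4×10³ × 2.1⁴)/(8 × 11.8³ × 23)
    = 1.54418e+06 / 302318 = 5.108 → 5 coils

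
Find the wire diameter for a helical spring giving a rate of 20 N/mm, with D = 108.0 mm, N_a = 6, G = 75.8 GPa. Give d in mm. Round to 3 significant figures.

d = (8D³N_a·k / G)^(1/4) = (8·108.0³·6·20 / (75.8×10³))^0.25
  = (15954)^0.25 = 11.2388 mm

11.2 mm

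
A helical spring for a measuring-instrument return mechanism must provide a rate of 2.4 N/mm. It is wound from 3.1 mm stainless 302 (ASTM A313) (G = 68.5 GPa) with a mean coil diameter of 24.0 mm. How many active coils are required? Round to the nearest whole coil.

24

N_a = Gd⁴/(8D³k) = (68.5×10³ × 3.1⁴)/(8 × 24.0³ × 2.4)
    = 6.32612e+06 / 265421 = 23.83 → 24 coils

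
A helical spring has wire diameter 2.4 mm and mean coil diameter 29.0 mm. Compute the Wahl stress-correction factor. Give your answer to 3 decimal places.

C = D/d = 29.0/2.4 = 12.0833
K_W = (4C−1)/(4C−4) + 0.615/C = 47.333/44.333 + 0.0509 = 1.1186

1.119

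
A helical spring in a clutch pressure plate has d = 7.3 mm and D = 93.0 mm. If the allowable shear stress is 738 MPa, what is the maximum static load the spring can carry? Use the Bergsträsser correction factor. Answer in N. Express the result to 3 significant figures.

C = D/d = 93.0/7.3 = 12.7397
K_B = (4C+2)/(4C−3) = 52.959/47.959 = 1.1043
τ_max = K·8FD/(πd³) → F_max = τ_allow·πd³/(8DK)
F_max = 738·π·7.3³/(8·93.0·1.1043) = 9.0193e+05/821.57 = 1097.8 N

1100 N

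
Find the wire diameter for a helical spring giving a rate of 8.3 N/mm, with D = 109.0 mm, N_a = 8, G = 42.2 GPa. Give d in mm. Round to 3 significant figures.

d = (8D³N_a·k / G)^(1/4) = (8·109.0³·8·8.3 / (42.2×10³))^0.25
  = (16301)^0.25 = 11.2994 mm

11.3 mm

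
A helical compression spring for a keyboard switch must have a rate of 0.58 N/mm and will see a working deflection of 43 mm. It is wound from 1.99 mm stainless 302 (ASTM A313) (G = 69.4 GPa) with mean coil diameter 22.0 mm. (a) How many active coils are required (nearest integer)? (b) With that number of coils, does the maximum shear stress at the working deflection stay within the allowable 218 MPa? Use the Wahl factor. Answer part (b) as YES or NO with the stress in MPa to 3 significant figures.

(a) 22 coils; (b) YES, τ_max = 201 MPa

N_a = Gd⁴/(8D³k) = (69.4×10³)(1.99⁴)/(8·22.0³·0.58) = 22.03 → N_a = 22
Actual rate k = Gd⁴/(8D³·22) = 0.58075 N/mm
Working load F = kδ = 0.58075·43 = 24.972 N
C = 22.0/1.99 = 11.0553; K_W = (4C−1)/(4C−4)+0.615/C = 1.1302
τ_max = K_W·8FD/(πd³) = 1.1302·177.53 = 200.64 MPa
τ_max ≤ 218 MPa → acceptable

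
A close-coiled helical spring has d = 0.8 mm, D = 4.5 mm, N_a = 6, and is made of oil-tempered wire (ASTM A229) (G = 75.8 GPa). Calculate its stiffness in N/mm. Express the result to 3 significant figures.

7.10 N/mm

k = Gd⁴/(8D³N_a) = (75.8×10³ × 0.8⁴) / (8 × 4.5³ × 6)
  = 31047.7 / 4374 = 7.0982 N/mm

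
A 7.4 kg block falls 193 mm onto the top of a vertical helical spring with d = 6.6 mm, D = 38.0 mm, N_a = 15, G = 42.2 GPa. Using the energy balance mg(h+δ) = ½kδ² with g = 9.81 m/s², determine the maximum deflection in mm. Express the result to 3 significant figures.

k = Gd⁴/(8D³N_a) = (42.2×10³)(6.6⁴)/(8·38.0³·15) = 12.161 N/mm
W = mg = 7.4 × 9.81 = 72.594 N
½kδ² − Wδ − Wh = 0 → δ = (W + √(W² + 2kWh))/k
δ = (72.594 + √(5269.9 + 340757))/12.161 = (72.594 + 588.24)/12.161 = 54.342 mm

54.3 mm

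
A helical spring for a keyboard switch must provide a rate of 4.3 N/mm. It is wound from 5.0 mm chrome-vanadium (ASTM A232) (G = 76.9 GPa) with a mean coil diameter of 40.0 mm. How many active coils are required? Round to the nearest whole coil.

N_a = Gd⁴/(8D³k) = (76.9×10³ × 5.0⁴)/(8 × 40.0³ × 4.3)
    = 4.80625e+07 / 2.2016e+06 = 21.83 → 22 coils

22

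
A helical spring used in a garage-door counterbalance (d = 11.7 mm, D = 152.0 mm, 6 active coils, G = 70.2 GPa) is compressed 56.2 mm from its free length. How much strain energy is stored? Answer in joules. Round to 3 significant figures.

12.3 J

k = Gd⁴/(8D³N_a) = (70.2×10³)(11.7⁴)/(8·152.0³·6) = 7.8038 N/mm
U = ½kδ² = 0.5 × 7.8038 × 56.2² = 12324 N·mm = 12.324 J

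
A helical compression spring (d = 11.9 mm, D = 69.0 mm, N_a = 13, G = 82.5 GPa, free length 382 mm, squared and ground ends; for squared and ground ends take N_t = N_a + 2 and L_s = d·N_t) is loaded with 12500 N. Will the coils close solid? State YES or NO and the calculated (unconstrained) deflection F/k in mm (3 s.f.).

YES, δ = 258 mm

k = Gd⁴/(8D³N_a) = (82.5×10³)(11.9⁴)/(8·69.0³·13) = 48.424 N/mm
N_t = 15; L_s = 11.9·15 = 178.5 mm; δ_solid = L₀ − L_s = 382 − 178.5 = 203.5 mm
δ = F/k = 12500/48.424 = 258.14 mm
δ ≥ δ_solid → spring goes solid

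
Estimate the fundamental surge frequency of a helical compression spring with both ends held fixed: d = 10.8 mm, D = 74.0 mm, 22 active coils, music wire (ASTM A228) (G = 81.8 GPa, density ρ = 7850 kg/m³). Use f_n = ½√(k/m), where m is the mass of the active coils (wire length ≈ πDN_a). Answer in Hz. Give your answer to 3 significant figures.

k = Gd⁴/(8D³N_a) = (81.8×10³)(10.8⁴)/(8·74.0³·22) = 15.604 N/mm = 15604 N/m
Wire length L = πDN_a = π·74.0·22 = 5114.5 mm
m = ρ·(πd²/4)·L = 7850 × 91.609×10⁻⁶ m² × 5.1145 m = 3.678 kg
f_n = ½√(k/m) = 0.5·√(15604/3.678) = 0.5·√(4242.6) = 32.568 Hz

32.6 Hz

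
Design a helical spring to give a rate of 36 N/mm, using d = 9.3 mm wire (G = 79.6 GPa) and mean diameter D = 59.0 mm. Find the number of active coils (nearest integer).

10

N_a = Gd⁴/(8D³k) = (79.6×10³ × 9.3⁴)/(8 × 59.0³ × 36)
    = 5.95449e+08 / 5.91492e+07 = 10.07 → 10 coils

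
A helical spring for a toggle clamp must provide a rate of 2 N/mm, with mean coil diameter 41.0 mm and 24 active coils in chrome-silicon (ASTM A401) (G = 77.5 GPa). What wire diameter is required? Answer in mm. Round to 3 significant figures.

d = (8D³N_a·k / G)^(1/4) = (8·41.0³·24·2 / (77.5×10³))^0.25
  = (341.49)^0.25 = 4.2988 mm

4.30 mm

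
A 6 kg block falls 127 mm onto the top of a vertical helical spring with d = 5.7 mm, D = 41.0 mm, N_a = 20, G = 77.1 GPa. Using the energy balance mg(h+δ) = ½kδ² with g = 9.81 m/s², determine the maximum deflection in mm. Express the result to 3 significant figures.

53.7 mm

k = Gd⁴/(8D³N_a) = (77.1×10³)(5.7⁴)/(8·41.0³·20) = 7.3804 N/mm
W = mg = 6 × 9.81 = 58.86 N
½kδ² − Wδ − Wh = 0 → δ = (W + √(W² + 2kWh))/k
δ = (58.86 + √(3464.5 + 110341))/7.3804 = (58.86 + 337.35)/7.3804 = 53.684 mm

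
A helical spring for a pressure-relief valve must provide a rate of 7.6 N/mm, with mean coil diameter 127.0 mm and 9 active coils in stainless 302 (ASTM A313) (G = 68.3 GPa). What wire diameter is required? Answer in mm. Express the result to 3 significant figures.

11.3 mm

d = (8D³N_a·k / G)^(1/4) = (8·127.0³·9·7.6 / (68.3×10³))^0.25
  = (16411)^0.25 = 11.3184 mm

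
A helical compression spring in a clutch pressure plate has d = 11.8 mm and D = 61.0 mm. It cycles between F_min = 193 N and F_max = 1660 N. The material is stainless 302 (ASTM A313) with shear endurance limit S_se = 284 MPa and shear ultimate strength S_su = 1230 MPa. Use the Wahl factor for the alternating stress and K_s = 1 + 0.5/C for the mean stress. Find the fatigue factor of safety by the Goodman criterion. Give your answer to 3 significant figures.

C = D/d = 61.0/11.8 = 5.1695; K_W = (4C−1)/(4C−4)+0.615/C = 1.2988; K_s = 1+0.5/C = 1.0967
F_a = (F_max−F_min)/2 = 733.5 N; F_m = (F_max+F_min)/2 = 926.5 N
τ_a = K_W·8F_aD/(πd³) = 1.2988 × 69.346 = 90.07 MPa
τ_m = K_s·8F_mD/(πd³) = 1.0967 × 87.593 = 96.065 MPa
Goodman: 1/n_f = τ_a/S_se + τ_m/S_su = 90.07/284 + 96.065/1230 = 0.31715 + 0.07810 = 0.39525
n_f = 1/0.39525 = 2.53

2.53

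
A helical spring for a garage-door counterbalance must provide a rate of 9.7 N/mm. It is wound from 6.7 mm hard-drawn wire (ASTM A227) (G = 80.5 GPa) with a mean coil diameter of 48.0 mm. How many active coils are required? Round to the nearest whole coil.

N_a = Gd⁴/(8D³k) = (80.5×10³ × 6.7⁴)/(8 × 48.0³ × 9.7)
    = 1.62217e+08 / 8.58194e+06 = 18.9 → 19 coils

19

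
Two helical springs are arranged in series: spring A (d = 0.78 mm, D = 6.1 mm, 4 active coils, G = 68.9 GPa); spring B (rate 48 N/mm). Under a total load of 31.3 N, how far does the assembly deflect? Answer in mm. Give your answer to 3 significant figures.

9.57 mm

k_A = Gd⁴/(8D³N_a) = (68.9×10³)(0.78⁴)/(8·6.1³·4) = 3.5112 N/mm
Series: 1/k_eq = 1/3.5112 + 1/48 = 0.30563; k_eq = 3.2719 N/mm
δ = F/k_eq = 31.3/3.2719 = 9.5664 mm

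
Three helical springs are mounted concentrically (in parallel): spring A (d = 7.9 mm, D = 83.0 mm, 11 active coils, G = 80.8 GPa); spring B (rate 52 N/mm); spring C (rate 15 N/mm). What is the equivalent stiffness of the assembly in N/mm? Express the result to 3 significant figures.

73.3 N/mm

k_A = Gd⁴/(8D³N_a) = (80.8×10³)(7.9⁴)/(8·83.0³·11) = 6.2546 N/mm
Parallel: k_eq = 6.2546 + 52 + 15 = 73.255 N/mm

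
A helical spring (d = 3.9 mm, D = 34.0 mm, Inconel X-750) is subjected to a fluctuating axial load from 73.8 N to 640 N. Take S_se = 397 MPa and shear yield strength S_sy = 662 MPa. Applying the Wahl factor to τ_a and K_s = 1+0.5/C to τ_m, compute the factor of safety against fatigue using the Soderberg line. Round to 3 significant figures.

0.488

C = D/d = 34.0/3.9 = 8.7179; K_W = (4C−1)/(4C−4)+0.615/C = 1.1677; K_s = 1+0.5/C = 1.0574
F_a = (F_max−F_min)/2 = 283.1 N; F_m = (F_max+F_min)/2 = 356.9 N
τ_a = K_W·8F_aD/(πd³) = 1.1677 × 413.2 = 482.51 MPa
τ_m = K_s·8F_mD/(πd³) = 1.0574 × 520.92 = 550.8 MPa
Soderberg: 1/n_f = τ_a/S_se + τ_m/S_sy = 482.51/397 + 550.8/662 = 1.21538 + 0.83202 = 2.0474
n_f = 1/2.0474 = 0.4884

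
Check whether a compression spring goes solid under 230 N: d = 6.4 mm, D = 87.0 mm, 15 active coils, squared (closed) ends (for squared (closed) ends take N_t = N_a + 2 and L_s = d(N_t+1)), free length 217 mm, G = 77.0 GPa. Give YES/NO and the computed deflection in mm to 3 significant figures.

YES, δ = 141 mm

k = Gd⁴/(8D³N_a) = (77.0×10³)(6.4⁴)/(8·87.0³·15) = 1.6348 N/mm
N_t = 17; L_s = 6.4·18 = 115.2 mm; δ_solid = L₀ − L_s = 217 − 115.2 = 101.8 mm
δ = F/k = 230/1.6348 = 140.69 mm
δ ≥ δ_solid → spring goes solid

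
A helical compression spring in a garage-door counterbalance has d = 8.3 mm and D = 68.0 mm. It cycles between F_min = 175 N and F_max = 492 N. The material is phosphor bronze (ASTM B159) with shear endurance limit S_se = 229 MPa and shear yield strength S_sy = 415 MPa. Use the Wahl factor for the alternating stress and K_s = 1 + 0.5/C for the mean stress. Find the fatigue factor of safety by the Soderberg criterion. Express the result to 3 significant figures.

C = D/d = 68.0/8.3 = 8.1928; K_W = (4C−1)/(4C−4)+0.615/C = 1.1793; K_s = 1+0.5/C = 1.0610
F_a = (F_max−F_min)/2 = 158.5 N; F_m = (F_max+F_min)/2 = 333.5 N
τ_a = K_W·8F_aD/(πd³) = 1.1793 × 48 = 56.609 MPa
τ_m = K_s·8F_mD/(πd³) = 1.0610 × 101 = 107.16 MPa
Soderberg: 1/n_f = τ_a/S_se + τ_m/S_sy = 56.609/229 + 107.16/415 = 0.24720 + 0.25822 = 0.50542
n_f = 1/0.50542 = 1.979

1.98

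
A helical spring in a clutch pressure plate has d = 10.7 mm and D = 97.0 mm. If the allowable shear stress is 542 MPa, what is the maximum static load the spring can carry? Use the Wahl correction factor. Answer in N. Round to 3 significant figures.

2320 N

C = D/d = 97.0/10.7 = 9.0654
K_W = (4C−1)/(4C−4) + 0.615/C = 35.262/32.262 + 0.0678 = 1.1608
τ_max = K·8FD/(πd³) → F_max = τ_allow·πd³/(8DK)
F_max = 542·π·10.7³/(8·97.0·1.1608) = 2.0859e+06/900.8 = 2315.6 N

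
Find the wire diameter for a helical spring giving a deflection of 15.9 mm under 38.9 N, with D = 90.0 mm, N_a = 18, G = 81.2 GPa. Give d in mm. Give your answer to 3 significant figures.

7.50 mm

Required rate k = F/δ = 38.9/15.9 = 2.4465 N/mm
d = (8D³N_a·k / G)^(1/4) = (8·90.0³·18·2.4465 / (81.2×10³))^0.25
  = (3162.9)^0.25 = 7.4993 mm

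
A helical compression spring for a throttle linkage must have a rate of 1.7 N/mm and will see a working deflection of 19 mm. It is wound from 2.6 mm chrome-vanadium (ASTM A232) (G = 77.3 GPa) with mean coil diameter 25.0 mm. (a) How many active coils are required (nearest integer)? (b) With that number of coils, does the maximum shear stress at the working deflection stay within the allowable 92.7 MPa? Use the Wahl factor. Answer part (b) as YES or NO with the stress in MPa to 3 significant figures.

N_a = Gd⁴/(8D³k) = (77.3×10³)(2.6⁴)/(8·25.0³·1.7) = 16.62 → N_a = 17
Actual rate k = Gd⁴/(8D³·17) = 1.6623 N/mm
Working load F = kδ = 1.6623·19 = 31.584 N
C = 25.0/2.6 = 9.6154; K_W = (4C−1)/(4C−4)+0.615/C = 1.1510
τ_max = K_W·8FD/(πd³) = 1.1510·114.4 = 131.68 MPa
τ_max > 92.7 MPa → exceeds allowable

(a) 17 coils; (b) NO, τ_max = 132 MPa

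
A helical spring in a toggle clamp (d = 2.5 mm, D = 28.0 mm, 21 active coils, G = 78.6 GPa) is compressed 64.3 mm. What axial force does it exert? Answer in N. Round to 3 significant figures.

k = Gd⁴/(8D³N_a) = (78.6×10³)(2.5⁴)/(8·28.0³·21) = 0.83253 N/mm
F = k·δ = 0.83253 × 64.3 = 53.532 N

53.5 N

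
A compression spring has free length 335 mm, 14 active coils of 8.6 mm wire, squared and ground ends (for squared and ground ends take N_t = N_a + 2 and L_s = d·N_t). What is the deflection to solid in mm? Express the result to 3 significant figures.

N_t = 16; L_s = 8.6·16 = 137.6 mm
δ_solid = L₀ − L_s = 335 − 137.6 = 197.4 mm

197 mm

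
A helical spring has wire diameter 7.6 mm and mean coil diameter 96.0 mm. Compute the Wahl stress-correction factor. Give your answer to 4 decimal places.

C = D/d = 96.0/7.6 = 12.6316
K_W = (4C−1)/(4C−4) + 0.615/C = 49.526/46.526 + 0.0487 = 1.1132

1.1132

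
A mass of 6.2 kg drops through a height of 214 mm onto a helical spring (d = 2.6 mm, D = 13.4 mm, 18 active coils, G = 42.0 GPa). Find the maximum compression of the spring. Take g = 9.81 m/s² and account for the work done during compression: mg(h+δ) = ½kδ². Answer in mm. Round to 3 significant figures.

k = Gd⁴/(8D³N_a) = (42.0×10³)(2.6⁴)/(8·13.4³·18) = 5.5394 N/mm
W = mg = 6.2 × 9.81 = 60.822 N
½kδ² − Wδ − Wh = 0 → δ = (W + √(W² + 2kWh))/k
δ = (60.822 + √(3699.3 + 144202))/5.5394 = (60.822 + 384.58)/5.5394 = 80.405 mm

80.4 mm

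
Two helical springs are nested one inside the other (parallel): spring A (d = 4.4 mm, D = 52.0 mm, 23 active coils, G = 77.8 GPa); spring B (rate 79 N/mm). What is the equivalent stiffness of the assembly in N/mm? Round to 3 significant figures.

k_A = Gd⁴/(8D³N_a) = (77.8×10³)(4.4⁴)/(8·52.0³·23) = 1.1271 N/mm
Parallel: k_eq = 1.1271 + 79 = 80.127 N/mm

80.1 N/mm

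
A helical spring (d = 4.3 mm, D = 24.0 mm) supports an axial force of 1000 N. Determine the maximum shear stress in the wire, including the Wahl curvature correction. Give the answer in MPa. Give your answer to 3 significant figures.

979 MPa

Spring index C = D/d = 24.0/4.3 = 5.5814
K_W = (4C−1)/(4C−4) + 0.615/C = 21.326/18.326 + 0.1102 = 1.2739
τ₀ = 8FD/(πd³) = 8·1000·24.0/(π·4.3³) = 192000/249.78 = 768.68 MPa
τ_max = K·τ₀ = 1.2739 × 768.68 = 979.22 MPa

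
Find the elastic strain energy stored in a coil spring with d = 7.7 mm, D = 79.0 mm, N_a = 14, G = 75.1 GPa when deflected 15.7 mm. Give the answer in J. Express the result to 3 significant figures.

k = Gd⁴/(8D³N_a) = (75.1×10³)(7.7⁴)/(8·79.0³·14) = 4.7808 N/mm
U = ½kδ² = 0.5 × 4.7808 × 15.7² = 589.21 N·mm = 0.58921 J

0.589 J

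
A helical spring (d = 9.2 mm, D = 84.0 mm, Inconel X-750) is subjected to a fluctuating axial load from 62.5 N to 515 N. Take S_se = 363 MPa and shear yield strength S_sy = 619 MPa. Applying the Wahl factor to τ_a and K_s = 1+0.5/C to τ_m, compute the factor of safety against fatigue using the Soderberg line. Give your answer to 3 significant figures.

3.00

C = D/d = 84.0/9.2 = 9.1304; K_W = (4C−1)/(4C−4)+0.615/C = 1.1596; K_s = 1+0.5/C = 1.0548
F_a = (F_max−F_min)/2 = 226.25 N; F_m = (F_max+F_min)/2 = 288.75 N
τ_a = K_W·8F_aD/(πd³) = 1.1596 × 62.15 = 72.07 MPa
τ_m = K_s·8F_mD/(πd³) = 1.0548 × 79.319 = 83.663 MPa
Soderberg: 1/n_f = τ_a/S_se + τ_m/S_sy = 72.07/363 + 83.663/619 = 0.19854 + 0.13516 = 0.3337
n_f = 1/0.3337 = 2.997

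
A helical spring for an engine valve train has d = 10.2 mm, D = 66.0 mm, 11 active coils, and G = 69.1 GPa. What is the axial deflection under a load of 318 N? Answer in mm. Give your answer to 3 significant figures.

10.8 mm

k = Gd⁴/(8D³N_a) = (69.1×10³)(10.2⁴)/(8·66.0³·11) = 29.564 N/mm
δ = F/k = 318 / 29.564 = 10.756 mm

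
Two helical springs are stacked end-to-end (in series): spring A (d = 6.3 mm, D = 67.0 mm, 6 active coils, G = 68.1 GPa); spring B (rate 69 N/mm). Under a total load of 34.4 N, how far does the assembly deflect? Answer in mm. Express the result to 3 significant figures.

5.13 mm

k_A = Gd⁴/(8D³N_a) = (68.1×10³)(6.3⁴)/(8·67.0³·6) = 7.4309 N/mm
Series: 1/k_eq = 1/7.4309 + 1/69 = 0.14907; k_eq = 6.7085 N/mm
δ = F/k_eq = 34.4/6.7085 = 5.1278 mm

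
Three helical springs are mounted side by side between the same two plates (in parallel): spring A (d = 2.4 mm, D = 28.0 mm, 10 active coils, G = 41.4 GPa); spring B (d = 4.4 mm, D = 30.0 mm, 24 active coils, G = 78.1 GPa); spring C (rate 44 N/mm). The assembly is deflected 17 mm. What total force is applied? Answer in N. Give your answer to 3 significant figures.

857 N

k_A = Gd⁴/(8D³N_a) = (41.4×10³)(2.4⁴)/(8·28.0³·10) = 0.78213 N/mm
k_B = Gd⁴/(8D³N_a) = (78.1×10³)(4.4⁴)/(8·30.0³·24) = 5.6467 N/mm
Parallel: k_eq = 0.78213 + 5.6467 + 44 = 50.429 N/mm
F = k_eq·δ = 50.429·17 = 857.29 N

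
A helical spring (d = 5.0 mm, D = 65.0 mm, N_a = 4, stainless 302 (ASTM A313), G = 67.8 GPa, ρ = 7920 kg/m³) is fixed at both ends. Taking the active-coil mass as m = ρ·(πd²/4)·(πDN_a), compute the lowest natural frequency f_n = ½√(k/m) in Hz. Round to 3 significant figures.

97.4 Hz

k = Gd⁴/(8D³N_a) = (67.8×10³)(5.0⁴)/(8·65.0³·4) = 4.8219 N/mm = 4821.9 N/m
Wire length L = πDN_a = π·65.0·4 = 816.81 mm
m = ρ·(πd²/4)·L = 7920 × 19.635×10⁻⁶ m² × 0.81681 m = 0.12702 kg
f_n = ½√(k/m) = 0.5·√(4821.9/0.12702) = 0.5·√(37961) = 97.418 Hz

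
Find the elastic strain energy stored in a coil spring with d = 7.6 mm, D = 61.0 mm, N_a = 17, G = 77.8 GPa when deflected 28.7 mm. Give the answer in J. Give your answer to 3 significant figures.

3.46 J

k = Gd⁴/(8D³N_a) = (77.8×10³)(7.6⁴)/(8·61.0³·17) = 8.4082 N/mm
U = ½kδ² = 0.5 × 8.4082 × 28.7² = 3462.9 N·mm = 3.4629 J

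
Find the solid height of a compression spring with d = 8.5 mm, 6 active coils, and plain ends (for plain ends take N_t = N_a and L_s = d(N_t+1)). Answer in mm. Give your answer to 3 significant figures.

plain ends: N_t = N_a = 6
L_s = d·(N_t+1) = 8.5 × 7 = 59.5 mm

59.5 mm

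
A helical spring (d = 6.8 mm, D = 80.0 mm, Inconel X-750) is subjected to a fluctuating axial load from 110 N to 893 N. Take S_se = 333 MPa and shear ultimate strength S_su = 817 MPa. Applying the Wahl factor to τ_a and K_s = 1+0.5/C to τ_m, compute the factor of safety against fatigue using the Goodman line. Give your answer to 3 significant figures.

0.788

C = D/d = 80.0/6.8 = 11.7647; K_W = (4C−1)/(4C−4)+0.615/C = 1.1219; K_s = 1+0.5/C = 1.0425
F_a = (F_max−F_min)/2 = 391.5 N; F_m = (F_max+F_min)/2 = 501.5 N
τ_a = K_W·8F_aD/(πd³) = 1.1219 × 253.65 = 284.58 MPa
τ_m = K_s·8F_mD/(πd³) = 1.0425 × 324.92 = 338.73 MPa
Goodman: 1/n_f = τ_a/S_se + τ_m/S_su = 284.58/333 + 338.73/817 = 0.85460 + 0.41460 = 1.2692
n_f = 1/1.2692 = 0.7879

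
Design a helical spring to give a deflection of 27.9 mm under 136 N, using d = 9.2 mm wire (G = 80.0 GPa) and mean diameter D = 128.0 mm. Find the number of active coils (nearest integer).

7

Required rate k = F/δ = 136/27.9 = 4.8746 N/mm
N_a = Gd⁴/(8D³k) = (80.0×10³ × 9.2⁴)/(8 × 128.0³ × 4.8746)
    = 5.73114e+08 / 8.17814e+07 = 7.008 → 7 coils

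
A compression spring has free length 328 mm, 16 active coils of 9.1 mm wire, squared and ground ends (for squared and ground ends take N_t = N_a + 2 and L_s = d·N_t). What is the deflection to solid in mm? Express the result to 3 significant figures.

164 mm

N_t = 18; L_s = 9.1·18 = 163.8 mm
δ_solid = L₀ − L_s = 328 − 163.8 = 164.2 mm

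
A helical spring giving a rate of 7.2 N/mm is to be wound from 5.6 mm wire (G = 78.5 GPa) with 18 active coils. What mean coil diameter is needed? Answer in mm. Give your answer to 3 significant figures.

D = (Gd⁴/(8N_a·k))^(1/3) = (78.5×10³·5.6⁴/(8·18·7.2))^(1/3)
  = (74460.6)^(1/3) = 42.0703 mm

42.1 mm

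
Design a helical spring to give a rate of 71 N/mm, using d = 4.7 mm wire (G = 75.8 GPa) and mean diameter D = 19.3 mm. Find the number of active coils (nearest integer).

N_a = Gd⁴/(8D³k) = (75.8×10³ × 4.7⁴)/(8 × 19.3³ × 71)
    = 3.6988e+07 / 4.08338e+06 = 9.058 → 9 coils

9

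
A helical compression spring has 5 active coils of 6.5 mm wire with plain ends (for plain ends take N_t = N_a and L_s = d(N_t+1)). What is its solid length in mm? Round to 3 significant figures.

plain ends: N_t = N_a = 5
L_s = d·(N_t+1) = 6.5 × 6 = 39 mm

39.0 mm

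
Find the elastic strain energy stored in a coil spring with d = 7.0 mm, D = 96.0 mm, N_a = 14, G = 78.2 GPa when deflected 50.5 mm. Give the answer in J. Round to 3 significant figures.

k = Gd⁴/(8D³N_a) = (78.2×10³)(7.0⁴)/(8·96.0³·14) = 1.8948 N/mm
U = ½kδ² = 0.5 × 1.8948 × 50.5² = 2416.1 N·mm = 2.4161 J

2.42 J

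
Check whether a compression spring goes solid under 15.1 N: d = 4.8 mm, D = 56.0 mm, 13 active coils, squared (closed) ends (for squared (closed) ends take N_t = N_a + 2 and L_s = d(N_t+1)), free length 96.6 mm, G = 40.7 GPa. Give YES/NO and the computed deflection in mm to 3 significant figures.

NO, δ = 12.8 mm

k = Gd⁴/(8D³N_a) = (40.7×10³)(4.8⁴)/(8·56.0³·13) = 1.1829 N/mm
N_t = 15; L_s = 4.8·16 = 76.8 mm; δ_solid = L₀ − L_s = 96.6 − 76.8 = 19.8 mm
δ = F/k = 15.1/1.1829 = 12.765 mm
δ < δ_solid → spring does not go solid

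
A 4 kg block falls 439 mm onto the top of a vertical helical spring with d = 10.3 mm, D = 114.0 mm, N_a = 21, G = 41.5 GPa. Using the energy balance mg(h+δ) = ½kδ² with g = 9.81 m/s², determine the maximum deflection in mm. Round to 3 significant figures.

158 mm

k = Gd⁴/(8D³N_a) = (41.5×10³)(10.3⁴)/(8·114.0³·21) = 1.8766 N/mm
W = mg = 4 × 9.81 = 39.24 N
½kδ² − Wδ − Wh = 0 → δ = (W + √(W² + 2kWh))/k
δ = (39.24 + √(1539.8 + 64654.2))/1.8766 = (39.24 + 257.28)/1.8766 = 158.01 mm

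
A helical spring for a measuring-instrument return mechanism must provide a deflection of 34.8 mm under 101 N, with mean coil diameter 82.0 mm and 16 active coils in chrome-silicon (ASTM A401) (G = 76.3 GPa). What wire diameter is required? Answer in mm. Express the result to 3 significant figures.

7.20 mm

Required rate k = F/δ = 101/34.8 = 2.9023 N/mm
d = (8D³N_a·k / G)^(1/4) = (8·82.0³·16·2.9023 / (76.3×10³))^0.25
  = (2684.5)^0.25 = 7.1981 mm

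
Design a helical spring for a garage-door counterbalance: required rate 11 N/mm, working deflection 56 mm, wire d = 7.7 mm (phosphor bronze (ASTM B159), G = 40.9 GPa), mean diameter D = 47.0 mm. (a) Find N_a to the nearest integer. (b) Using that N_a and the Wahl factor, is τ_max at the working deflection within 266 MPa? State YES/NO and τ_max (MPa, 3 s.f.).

N_a = Gd⁴/(8D³k) = (40.9×10³)(7.7⁴)/(8·47.0³·11) = 15.74 → N_a = 16
Actual rate k = Gd⁴/(8D³·16) = 10.819 N/mm
Working load F = kδ = 10.819·56 = 605.86 N
C = 47.0/7.7 = 6.1039; K_W = (4C−1)/(4C−4)+0.615/C = 1.2477
τ_max = K_W·8FD/(πd³) = 1.2477·158.83 = 198.17 MPa
τ_max ≤ 266 MPa → acceptable

(a) 16 coils; (b) YES, τ_max = 198 MPa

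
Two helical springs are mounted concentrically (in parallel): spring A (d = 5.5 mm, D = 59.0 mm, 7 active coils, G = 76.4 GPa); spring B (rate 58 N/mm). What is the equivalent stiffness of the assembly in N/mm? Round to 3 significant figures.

k_A = Gd⁴/(8D³N_a) = (76.4×10³)(5.5⁴)/(8·59.0³·7) = 6.0786 N/mm
Parallel: k_eq = 6.0786 + 58 = 64.079 N/mm

64.1 N/mm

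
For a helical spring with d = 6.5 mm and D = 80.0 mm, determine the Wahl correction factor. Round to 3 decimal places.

1.116

C = D/d = 80.0/6.5 = 12.3077
K_W = (4C−1)/(4C−4) + 0.615/C = 48.231/45.231 + 0.0500 = 1.1163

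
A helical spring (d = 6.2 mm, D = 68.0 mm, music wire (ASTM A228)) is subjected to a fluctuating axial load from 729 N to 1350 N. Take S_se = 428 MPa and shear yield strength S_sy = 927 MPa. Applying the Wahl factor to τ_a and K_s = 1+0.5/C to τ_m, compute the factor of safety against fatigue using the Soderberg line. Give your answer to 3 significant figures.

0.691

C = D/d = 68.0/6.2 = 10.9677; K_W = (4C−1)/(4C−4)+0.615/C = 1.1313; K_s = 1+0.5/C = 1.0456
F_a = (F_max−F_min)/2 = 310.5 N; F_m = (F_max+F_min)/2 = 1039.5 N
τ_a = K_W·8F_aD/(πd³) = 1.1313 × 225.6 = 255.22 MPa
τ_m = K_s·8F_mD/(πd³) = 1.0456 × 755.26 = 789.69 MPa
Soderberg: 1/n_f = τ_a/S_se + τ_m/S_sy = 255.22/428 + 789.69/927 = 0.59632 + 0.85188 = 1.4482
n_f = 1/1.4482 = 0.6905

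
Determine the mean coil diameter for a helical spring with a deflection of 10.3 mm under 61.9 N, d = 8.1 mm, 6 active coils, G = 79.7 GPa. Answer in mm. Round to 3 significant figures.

106 mm

Required rate k = F/δ = 61.9/10.3 = 6.0097 N/mm
D = (Gd⁴/(8N_a·k))^(1/3) = (79.7×10³·8.1⁴/(8·6·6.0097))^(1/3)
  = (1.18933e+06)^(1/3) = 105.9501 mm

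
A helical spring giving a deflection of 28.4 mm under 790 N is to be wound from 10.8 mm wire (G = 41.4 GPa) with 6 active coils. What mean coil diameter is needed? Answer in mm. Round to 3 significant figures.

75.0 mm

Required rate k = F/δ = 790/28.4 = 27.817 N/mm
D = (Gd⁴/(8N_a·k))^(1/3) = (41.4×10³·10.8⁴/(8·6·27.817))^(1/3)
  = (421838)^(1/3) = 74.9978 mm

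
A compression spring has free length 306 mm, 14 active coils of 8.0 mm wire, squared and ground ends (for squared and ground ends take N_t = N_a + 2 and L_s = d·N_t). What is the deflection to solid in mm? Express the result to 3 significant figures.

178 mm

N_t = 16; L_s = 8.0·16 = 128 mm
δ_solid = L₀ − L_s = 306 − 128 = 178 mm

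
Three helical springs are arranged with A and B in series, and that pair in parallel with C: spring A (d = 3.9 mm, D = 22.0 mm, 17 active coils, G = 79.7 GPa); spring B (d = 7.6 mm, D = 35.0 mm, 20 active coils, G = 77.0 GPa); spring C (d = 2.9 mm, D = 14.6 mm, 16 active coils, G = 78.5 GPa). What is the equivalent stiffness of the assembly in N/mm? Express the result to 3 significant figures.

23.4 N/mm

k_A = Gd⁴/(8D³N_a) = (79.7×10³)(3.9⁴)/(8·22.0³·17) = 12.732 N/mm
k_B = Gd⁴/(8D³N_a) = (77.0×10³)(7.6⁴)/(8·35.0³·20) = 37.447 N/mm
k_C = Gd⁴/(8D³N_a) = (78.5×10³)(2.9⁴)/(8·14.6³·16) = 13.938 N/mm
Springs A,B series: k_AB = 1/(1/12.732+1/37.447) = 9.5017 N/mm; parallel with C: k_eq = 9.5017+13.938 = 23.439 N/mm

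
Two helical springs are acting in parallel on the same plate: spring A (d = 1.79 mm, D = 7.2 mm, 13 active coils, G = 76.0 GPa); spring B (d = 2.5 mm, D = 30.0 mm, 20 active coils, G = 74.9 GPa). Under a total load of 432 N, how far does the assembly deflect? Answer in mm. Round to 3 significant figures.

k_A = Gd⁴/(8D³N_a) = (76.0×10³)(1.79⁴)/(8·7.2³·13) = 20.1 N/mm
k_B = Gd⁴/(8D³N_a) = (74.9×10³)(2.5⁴)/(8·30.0³·20) = 0.67726 N/mm
Parallel: k_eq = 20.1 + 0.67726 = 20.777 N/mm
δ = F/k_eq = 432/20.777 = 20.792 mm

20.8 mm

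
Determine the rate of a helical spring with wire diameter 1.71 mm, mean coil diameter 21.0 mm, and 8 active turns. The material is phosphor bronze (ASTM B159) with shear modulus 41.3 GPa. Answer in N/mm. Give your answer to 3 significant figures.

0.596 N/mm

k = Gd⁴/(8D³N_a) = (41.3×10³ × 1.71⁴) / (8 × 21.0³ × 8)
  = 353130 / 592704 = 0.59579 N/mm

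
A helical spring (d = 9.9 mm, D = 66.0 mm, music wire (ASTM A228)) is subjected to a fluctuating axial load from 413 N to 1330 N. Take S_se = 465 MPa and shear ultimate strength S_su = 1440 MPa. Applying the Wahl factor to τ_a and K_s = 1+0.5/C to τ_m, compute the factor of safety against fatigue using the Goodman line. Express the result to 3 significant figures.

3.11

C = D/d = 66.0/9.9 = 6.6667; K_W = (4C−1)/(4C−4)+0.615/C = 1.2246; K_s = 1+0.5/C = 1.0750
F_a = (F_max−F_min)/2 = 458.5 N; F_m = (F_max+F_min)/2 = 871.5 N
τ_a = K_W·8F_aD/(πd³) = 1.2246 × 79.418 = 97.255 MPa
τ_m = K_s·8F_mD/(πd³) = 1.0750 × 150.95 = 162.28 MPa
Goodman: 1/n_f = τ_a/S_se + τ_m/S_su = 97.255/465 + 162.28/1440 = 0.20915 + 0.11269 = 0.32184
n_f = 1/0.32184 = 3.107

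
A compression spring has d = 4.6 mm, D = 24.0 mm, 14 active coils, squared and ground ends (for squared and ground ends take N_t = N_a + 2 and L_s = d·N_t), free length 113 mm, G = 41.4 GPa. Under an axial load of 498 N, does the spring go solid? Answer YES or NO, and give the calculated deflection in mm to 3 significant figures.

YES, δ = 41.6 mm

k = Gd⁴/(8D³N_a) = (41.4×10³)(4.6⁴)/(8·24.0³·14) = 11.972 N/mm
N_t = 16; L_s = 4.6·16 = 73.6 mm; δ_solid = L₀ − L_s = 113 − 73.6 = 39.4 mm
δ = F/k = 498/11.972 = 41.596 mm
δ ≥ δ_solid → spring goes solid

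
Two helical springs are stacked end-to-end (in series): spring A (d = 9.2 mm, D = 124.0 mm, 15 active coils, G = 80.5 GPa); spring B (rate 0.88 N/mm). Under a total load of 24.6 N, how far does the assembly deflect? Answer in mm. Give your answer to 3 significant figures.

k_A = Gd⁴/(8D³N_a) = (80.5×10³)(9.2⁴)/(8·124.0³·15) = 2.5206 N/mm
Series: 1/k_eq = 1/2.5206 + 1/0.88 = 1.5331; k_eq = 0.65227 N/mm
δ = F/k_eq = 24.6/0.65227 = 37.714 mm

37.7 mm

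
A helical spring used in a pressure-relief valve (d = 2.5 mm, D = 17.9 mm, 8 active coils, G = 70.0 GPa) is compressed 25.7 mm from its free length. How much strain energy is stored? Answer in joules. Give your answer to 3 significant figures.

k = Gd⁴/(8D³N_a) = (70.0×10³)(2.5⁴)/(8·17.9³·8) = 7.4494 N/mm
U = ½kδ² = 0.5 × 7.4494 × 25.7² = 2460.1 N·mm = 2.4601 J

2.46 J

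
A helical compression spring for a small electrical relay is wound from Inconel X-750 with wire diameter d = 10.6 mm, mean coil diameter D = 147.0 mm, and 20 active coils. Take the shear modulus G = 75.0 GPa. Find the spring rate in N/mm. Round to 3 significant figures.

k = Gd⁴/(8D³N_a) = (75.0×10³ × 10.6⁴) / (8 × 147.0³ × 20)
  = 9.46858e+08 / 5.08244e+08 = 1.863 N/mm

1.86 N/mm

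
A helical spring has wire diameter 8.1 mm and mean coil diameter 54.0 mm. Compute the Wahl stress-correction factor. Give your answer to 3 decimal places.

1.225

C = D/d = 54.0/8.1 = 6.6667
K_W = (4C−1)/(4C−4) + 0.615/C = 25.667/22.667 + 0.0922 = 1.2246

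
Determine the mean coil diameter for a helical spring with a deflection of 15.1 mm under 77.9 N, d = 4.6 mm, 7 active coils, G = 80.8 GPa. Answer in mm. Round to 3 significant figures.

Required rate k = F/δ = 77.9/15.1 = 5.1589 N/mm
D = (Gd⁴/(8N_a·k))^(1/3) = (80.8×10³·4.6⁴/(8·7·5.1589))^(1/3)
  = (125226)^(1/3) = 50.0301 mm

50.0 mm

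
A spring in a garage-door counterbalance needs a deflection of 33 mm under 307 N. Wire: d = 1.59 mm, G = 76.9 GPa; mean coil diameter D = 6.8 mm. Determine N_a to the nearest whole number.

Required rate k = F/δ = 307/33 = 9.303 N/mm
N_a = Gd⁴/(8D³k) = (76.9×10³ × 1.59⁴)/(8 × 6.8³ × 9.303)
    = 491490 / 23401.4 = 21 → 21 coils

21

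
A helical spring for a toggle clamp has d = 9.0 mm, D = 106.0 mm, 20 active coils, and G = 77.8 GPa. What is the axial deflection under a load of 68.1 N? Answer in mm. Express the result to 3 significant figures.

25.4 mm

k = Gd⁴/(8D³N_a) = (77.8×10³)(9.0⁴)/(8·106.0³·20) = 2.6786 N/mm
δ = F/k = 68.1 / 2.6786 = 25.423 mm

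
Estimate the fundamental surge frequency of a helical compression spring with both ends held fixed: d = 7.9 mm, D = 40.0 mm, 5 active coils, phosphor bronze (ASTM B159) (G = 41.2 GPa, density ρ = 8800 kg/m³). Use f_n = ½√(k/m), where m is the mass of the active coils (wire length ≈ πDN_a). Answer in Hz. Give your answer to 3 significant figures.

240 Hz

k = Gd⁴/(8D³N_a) = (41.2×10³)(7.9⁴)/(8·40.0³·5) = 62.685 N/mm = 62685 N/m
Wire length L = πDN_a = π·40.0·5 = 628.32 mm
m = ρ·(πd²/4)·L = 8800 × 49.017×10⁻⁶ m² × 0.62832 m = 0.27102 kg
f_n = ½√(k/m) = 0.5·√(62685/0.27102) = 0.5·√(2.3129e+05) = 240.46 Hz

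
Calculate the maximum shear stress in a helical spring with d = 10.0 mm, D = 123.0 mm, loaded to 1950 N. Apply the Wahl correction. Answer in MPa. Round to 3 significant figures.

Spring index C = D/d = 123.0/10.0 = 12.3000
K_W = (4C−1)/(4C−4) + 0.615/C = 48.200/45.200 + 0.0500 = 1.1164
τ₀ = 8FD/(πd³) = 8·1950·123.0/(π·10.0³) = 1.9188e+06/3141.6 = 610.77 MPa
τ_max = K·τ₀ = 1.1164 × 610.77 = 681.85 MPa

682 MPa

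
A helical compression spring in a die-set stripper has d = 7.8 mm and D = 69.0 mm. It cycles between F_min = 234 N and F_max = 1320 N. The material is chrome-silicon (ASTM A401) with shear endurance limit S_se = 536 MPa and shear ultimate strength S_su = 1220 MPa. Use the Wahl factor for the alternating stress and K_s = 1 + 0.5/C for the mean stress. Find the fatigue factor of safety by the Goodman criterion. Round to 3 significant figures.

C = D/d = 69.0/7.8 = 8.8462; K_W = (4C−1)/(4C−4)+0.615/C = 1.1651; K_s = 1+0.5/C = 1.0565
F_a = (F_max−F_min)/2 = 543 N; F_m = (F_max+F_min)/2 = 777 N
τ_a = K_W·8F_aD/(πd³) = 1.1651 × 201.05 = 234.25 MPa
τ_m = K_s·8F_mD/(πd³) = 1.0565 × 287.69 = 303.95 MPa
Goodman: 1/n_f = τ_a/S_se + τ_m/S_su = 234.25/536 + 303.95/1220 = 0.43703 + 0.24914 = 0.68617
n_f = 1/0.68617 = 1.457

1.46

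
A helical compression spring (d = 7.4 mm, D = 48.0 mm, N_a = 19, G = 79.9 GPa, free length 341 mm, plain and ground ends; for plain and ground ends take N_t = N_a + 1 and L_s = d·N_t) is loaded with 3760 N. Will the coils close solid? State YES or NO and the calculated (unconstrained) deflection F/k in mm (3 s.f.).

k = Gd⁴/(8D³N_a) = (79.9×10³)(7.4⁴)/(8·48.0³·19) = 14.253 N/mm
N_t = 20; L_s = 7.4·20 = 148 mm; δ_solid = L₀ − L_s = 341 − 148 = 193 mm
δ = F/k = 3760/14.253 = 263.8 mm
δ ≥ δ_solid → spring goes solid

YES, δ = 264 mm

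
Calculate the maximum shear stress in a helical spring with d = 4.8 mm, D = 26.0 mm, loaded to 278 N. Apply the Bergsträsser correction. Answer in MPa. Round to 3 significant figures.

Spring index C = D/d = 26.0/4.8 = 5.4167
K_B = (4C+2)/(4C−3) = 23.667/18.667 = 1.2679
τ₀ = 8FD/(πd³) = 8·278·26.0/(π·4.8³) = 57824/347.44 = 166.43 MPa
τ_max = K·τ₀ = 1.2679 × 166.43 = 211.01 MPa

211 MPa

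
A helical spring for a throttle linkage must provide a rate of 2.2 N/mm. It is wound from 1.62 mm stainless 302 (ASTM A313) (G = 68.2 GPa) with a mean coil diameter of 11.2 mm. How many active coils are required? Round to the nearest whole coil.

N_a = Gd⁴/(8D³k) = (68.2×10³ × 1.62⁴)/(8 × 11.2³ × 2.2)
    = 469726 / 24726.7 = 19 → 19 coils

19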